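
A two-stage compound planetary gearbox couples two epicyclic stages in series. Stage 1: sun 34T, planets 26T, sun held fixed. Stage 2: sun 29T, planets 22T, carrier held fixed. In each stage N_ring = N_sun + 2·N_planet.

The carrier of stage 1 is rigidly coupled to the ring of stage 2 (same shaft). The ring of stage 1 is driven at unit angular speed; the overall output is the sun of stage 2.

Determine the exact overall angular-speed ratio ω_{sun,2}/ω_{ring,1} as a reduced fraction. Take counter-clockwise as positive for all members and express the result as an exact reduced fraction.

-3139/1740

Stage 1: N_ring = 34 + 2·26 = 86
Stage 1: 34(ω_s−ω_c) = −86(ω_r−ω_c),  ω_s=0, ω_r=1
Stage 1: 34(0−ω_c) = −86(1−ω_c)  ⇒  120ω_c = 86  ⇒  ω_c = 43/60
  ⇒ ω_c¹/ω_r¹ = 43/60
Stage 2: N_ring = 29 + 2·22 = 73
Stage 2: 29(ω_s−ω_c) = −73(ω_r−ω_c),  ω_c=0, ω_r=1
Stage 2: ω_s = 0 − (73/29)(1−0) = -73/29
  ⇒ ω_s²/ω_r² = -73/29
Coupling ω_r² = ω_c¹ ⇒ overall = 43/60 × -73/29 = -3139/1740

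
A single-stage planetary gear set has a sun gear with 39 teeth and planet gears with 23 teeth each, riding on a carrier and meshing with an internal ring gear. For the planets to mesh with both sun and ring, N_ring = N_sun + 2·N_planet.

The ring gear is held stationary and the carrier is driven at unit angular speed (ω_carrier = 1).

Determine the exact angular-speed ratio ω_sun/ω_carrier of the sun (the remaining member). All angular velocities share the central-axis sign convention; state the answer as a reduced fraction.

N_ring = 39 + 2·23 = 85
39(ω_s−ω_c) = −85(ω_r−ω_c),  ω_r=0, ω_c=1
ω_s = 1 − (85/39)(0−1) = 124/39
ω_s/ω_c = 124/39

124/39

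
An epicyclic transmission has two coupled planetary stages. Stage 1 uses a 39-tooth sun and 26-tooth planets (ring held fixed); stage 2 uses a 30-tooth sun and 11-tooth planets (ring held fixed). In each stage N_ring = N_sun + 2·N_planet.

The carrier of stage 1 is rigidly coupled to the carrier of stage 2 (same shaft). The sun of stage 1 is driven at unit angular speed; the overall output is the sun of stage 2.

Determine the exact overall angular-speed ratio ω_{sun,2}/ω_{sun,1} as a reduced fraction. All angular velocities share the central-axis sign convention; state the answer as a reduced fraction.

Stage 1: N_ring = 39 + 2·26 = 91
Stage 1: 39(ω_s−ω_c) = −91(ω_r−ω_c),  ω_r=0, ω_s=1
Stage 1: 39(1−ω_c) = −91(0−ω_c)  ⇒  130ω_c = 39  ⇒  ω_c = 3/10
  ⇒ ω_c¹/ω_s¹ = 3/10
Stage 2: N_ring = 30 + 2·11 = 52
Stage 2: 30(ω_s−ω_c) = −52(ω_r−ω_c),  ω_r=0, ω_c=1
Stage 2: ω_s = 1 − (52/30)(0−1) = 41/15
  ⇒ ω_s²/ω_c² = 41/15
Coupling ω_c² = ω_c¹ ⇒ overall = 3/10 × 41/15 = 41/50

41/50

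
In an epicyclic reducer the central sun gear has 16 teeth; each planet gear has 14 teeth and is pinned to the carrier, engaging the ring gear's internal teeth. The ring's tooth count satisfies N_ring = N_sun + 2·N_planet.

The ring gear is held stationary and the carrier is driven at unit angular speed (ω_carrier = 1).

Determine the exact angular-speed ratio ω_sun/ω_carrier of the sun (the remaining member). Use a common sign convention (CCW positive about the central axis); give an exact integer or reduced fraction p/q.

N_ring = 16 + 2·14 = 44
16(ω_s−ω_c) = −44(ω_r−ω_c),  ω_r=0, ω_c=1
ω_s = 1 − (44/16)(0−1) = 15/4
ω_s/ω_c = 15/4

15/4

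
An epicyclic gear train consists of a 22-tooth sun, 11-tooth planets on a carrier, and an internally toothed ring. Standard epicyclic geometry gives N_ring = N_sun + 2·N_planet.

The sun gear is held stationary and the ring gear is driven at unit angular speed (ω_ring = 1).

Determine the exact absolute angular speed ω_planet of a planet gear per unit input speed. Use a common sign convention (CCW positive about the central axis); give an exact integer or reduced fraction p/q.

N_ring = 22 + 2·11 = 44
22(ω_s−ω_c) = −44(ω_r−ω_c),  ω_s=0, ω_r=1
22(0−ω_c) = −44(1−ω_c)  ⇒  66ω_c = 44  ⇒  ω_c = 2/3
sun–planet: 22·(0−2/3) = −11·(ω_p−ω_c)  ⇒  ω_p−ω_c = −(22/11)·(-2/3) = 4/3
ω_p = 2/3 + 4/3 = 2

2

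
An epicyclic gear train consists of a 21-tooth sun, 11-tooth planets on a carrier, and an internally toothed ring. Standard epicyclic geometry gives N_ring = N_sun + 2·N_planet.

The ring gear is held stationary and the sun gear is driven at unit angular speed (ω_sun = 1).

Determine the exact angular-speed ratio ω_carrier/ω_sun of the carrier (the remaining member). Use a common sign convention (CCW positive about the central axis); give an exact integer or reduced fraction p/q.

21/64

N_ring = 21 + 2·11 = 43
21(ω_s−ω_c) = −43(ω_r−ω_c),  ω_r=0, ω_s=1
21(1−ω_c) = −43(0−ω_c)  ⇒  64ω_c = 21  ⇒  ω_c = 21/64
ω_c/ω_s = 21/64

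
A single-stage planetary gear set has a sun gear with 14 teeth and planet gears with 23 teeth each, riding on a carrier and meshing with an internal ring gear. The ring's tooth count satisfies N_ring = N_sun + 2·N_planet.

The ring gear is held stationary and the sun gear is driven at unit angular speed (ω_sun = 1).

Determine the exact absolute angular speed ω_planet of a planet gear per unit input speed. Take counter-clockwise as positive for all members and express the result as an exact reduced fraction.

-7/23

N_ring = 14 + 2·23 = 60
14(ω_s−ω_c) = −60(ω_r−ω_c),  ω_r=0, ω_s=1
14(1−ω_c) = −60(0−ω_c)  ⇒  74ω_c = 14  ⇒  ω_c = 7/37
sun–planet: 14·(1−7/37) = −23·(ω_p−ω_c)  ⇒  ω_p−ω_c = −(14/23)·(30/37) = -420/851
ω_p = 7/37 − 420/851 = -7/23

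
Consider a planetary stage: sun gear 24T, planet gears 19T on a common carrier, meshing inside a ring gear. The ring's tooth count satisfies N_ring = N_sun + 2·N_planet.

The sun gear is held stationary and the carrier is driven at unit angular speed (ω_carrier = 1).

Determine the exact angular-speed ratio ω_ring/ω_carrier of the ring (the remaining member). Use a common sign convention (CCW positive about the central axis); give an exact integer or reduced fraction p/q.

N_ring = 24 + 2·19 = 62
24(ω_s−ω_c) = −62(ω_r−ω_c),  ω_s=0, ω_c=1
ω_r = 1 − (24/62)(0−1) = 43/31
ω_r/ω_c = 43/31

43/31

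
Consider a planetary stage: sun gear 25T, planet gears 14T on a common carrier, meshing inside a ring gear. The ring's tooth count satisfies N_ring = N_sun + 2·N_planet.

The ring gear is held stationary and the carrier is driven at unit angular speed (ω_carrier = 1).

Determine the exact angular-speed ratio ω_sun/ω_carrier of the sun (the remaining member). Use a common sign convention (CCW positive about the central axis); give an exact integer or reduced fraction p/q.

78/25

N_ring = 25 + 2·14 = 53
25(ω_s−ω_c) = −53(ω_r−ω_c),  ω_r=0, ω_c=1
ω_s = 1 − (53/25)(0−1) = 78/25
ω_s/ω_c = 78/25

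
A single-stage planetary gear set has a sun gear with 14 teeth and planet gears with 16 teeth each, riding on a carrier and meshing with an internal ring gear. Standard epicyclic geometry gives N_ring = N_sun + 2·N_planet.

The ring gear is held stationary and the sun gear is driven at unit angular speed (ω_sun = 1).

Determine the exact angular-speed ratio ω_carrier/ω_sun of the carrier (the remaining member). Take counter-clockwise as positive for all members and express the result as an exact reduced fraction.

7/30

N_ring = 14 + 2·16 = 46
14(ω_s−ω_c) = −46(ω_r−ω_c),  ω_r=0, ω_s=1
14(1−ω_c) = −46(0−ω_c)  ⇒  60ω_c = 14  ⇒  ω_c = 7/30
ω_c/ω_s = 7/30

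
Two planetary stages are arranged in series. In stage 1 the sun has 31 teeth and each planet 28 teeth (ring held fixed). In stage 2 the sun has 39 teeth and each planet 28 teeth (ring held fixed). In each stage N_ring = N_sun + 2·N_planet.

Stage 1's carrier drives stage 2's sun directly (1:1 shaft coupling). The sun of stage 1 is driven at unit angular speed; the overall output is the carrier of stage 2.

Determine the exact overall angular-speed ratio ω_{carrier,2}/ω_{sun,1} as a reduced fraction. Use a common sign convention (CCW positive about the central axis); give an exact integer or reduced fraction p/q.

Stage 1: N_ring = 31 + 2·28 = 87
Stage 1: 31(ω_s−ω_c) = −87(ω_r−ω_c),  ω_r=0, ω_s=1
Stage 1: 31(1−ω_c) = −87(0−ω_c)  ⇒  118ω_c = 31  ⇒  ω_c = 31/118
  ⇒ ω_c¹/ω_s¹ = 31/118
Stage 2: N_ring = 39 + 2·28 = 95
Stage 2: 39(ω_s−ω_c) = −95(ω_r−ω_c),  ω_r=0, ω_s=1
Stage 2: 39(1−ω_c) = −95(0−ω_c)  ⇒  134ω_c = 39  ⇒  ω_c = 39/134
  ⇒ ω_c²/ω_s² = 39/134
Coupling ω_s² = ω_c¹ ⇒ overall = 31/118 × 39/134 = 1209/15812

1209/15812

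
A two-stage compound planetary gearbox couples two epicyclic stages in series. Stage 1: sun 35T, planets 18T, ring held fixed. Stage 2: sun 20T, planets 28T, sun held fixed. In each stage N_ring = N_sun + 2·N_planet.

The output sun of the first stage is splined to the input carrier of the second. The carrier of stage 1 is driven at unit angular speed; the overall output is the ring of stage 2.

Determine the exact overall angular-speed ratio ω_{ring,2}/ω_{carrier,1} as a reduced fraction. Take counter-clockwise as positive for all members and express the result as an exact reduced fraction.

Stage 1: N_ring = 35 + 2·18 = 71
Stage 1: 35(ω_s−ω_c) = −71(ω_r−ω_c),  ω_r=0, ω_c=1
Stage 1: ω_s = 1 − (71/35)(0−1) = 106/35
  ⇒ ω_s¹/ω_c¹ = 106/35
Stage 2: N_ring = 20 + 2·28 = 76
Stage 2: 20(ω_s−ω_c) = −76(ω_r−ω_c),  ω_s=0, ω_c=1
Stage 2: ω_r = 1 − (20/76)(0−1) = 24/19
  ⇒ ω_r²/ω_c² = 24/19
Coupling ω_c² = ω_s¹ ⇒ overall = 106/35 × 24/19 = 2544/665

2544/665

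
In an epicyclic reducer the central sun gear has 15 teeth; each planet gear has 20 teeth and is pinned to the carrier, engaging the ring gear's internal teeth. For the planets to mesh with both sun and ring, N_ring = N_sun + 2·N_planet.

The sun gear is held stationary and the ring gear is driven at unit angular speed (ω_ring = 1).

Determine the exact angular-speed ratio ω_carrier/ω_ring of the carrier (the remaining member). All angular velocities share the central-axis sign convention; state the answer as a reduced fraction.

11/14

N_ring = 15 + 2·20 = 55
15(ω_s−ω_c) = −55(ω_r−ω_c),  ω_s=0, ω_r=1
15(0−ω_c) = −55(1−ω_c)  ⇒  70ω_c = 55  ⇒  ω_c = 11/14
ω_c/ω_r = 11/14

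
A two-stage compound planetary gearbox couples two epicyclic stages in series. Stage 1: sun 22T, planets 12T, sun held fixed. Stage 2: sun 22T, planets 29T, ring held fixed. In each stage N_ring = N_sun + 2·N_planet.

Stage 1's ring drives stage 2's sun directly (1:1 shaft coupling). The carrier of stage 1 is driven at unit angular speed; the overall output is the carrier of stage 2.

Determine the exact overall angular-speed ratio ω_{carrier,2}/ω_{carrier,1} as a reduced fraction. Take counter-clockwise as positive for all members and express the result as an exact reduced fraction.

22/69

Stage 1: N_ring = 22 + 2·12 = 46
Stage 1: 22(ω_s−ω_c) = −46(ω_r−ω_c),  ω_s=0, ω_c=1
Stage 1: ω_r = 1 − (22/46)(0−1) = 34/23
  ⇒ ω_r¹/ω_c¹ = 34/23
Stage 2: N_ring = 22 + 2·29 = 80
Stage 2: 22(ω_s−ω_c) = −80(ω_r−ω_c),  ω_r=0, ω_s=1
Stage 2: 22(1−ω_c) = −80(0−ω_c)  ⇒  102ω_c = 22  ⇒  ω_c = 11/51
  ⇒ ω_c²/ω_s² = 11/51
Coupling ω_s² = ω_r¹ ⇒ overall = 34/23 × 11/51 = 22/69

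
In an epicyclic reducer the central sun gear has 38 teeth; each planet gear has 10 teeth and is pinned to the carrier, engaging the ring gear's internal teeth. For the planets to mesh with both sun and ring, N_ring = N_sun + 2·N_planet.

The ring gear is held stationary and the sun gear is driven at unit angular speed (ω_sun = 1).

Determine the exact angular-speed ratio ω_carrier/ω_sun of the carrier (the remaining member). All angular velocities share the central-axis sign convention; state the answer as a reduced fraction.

N_ring = 38 + 2·10 = 58
38(ω_s−ω_c) = −58(ω_r−ω_c),  ω_r=0, ω_s=1
38(1−ω_c) = −58(0−ω_c)  ⇒  96ω_c = 38  ⇒  ω_c = 19/48
ω_c/ω_s = 19/48

19/48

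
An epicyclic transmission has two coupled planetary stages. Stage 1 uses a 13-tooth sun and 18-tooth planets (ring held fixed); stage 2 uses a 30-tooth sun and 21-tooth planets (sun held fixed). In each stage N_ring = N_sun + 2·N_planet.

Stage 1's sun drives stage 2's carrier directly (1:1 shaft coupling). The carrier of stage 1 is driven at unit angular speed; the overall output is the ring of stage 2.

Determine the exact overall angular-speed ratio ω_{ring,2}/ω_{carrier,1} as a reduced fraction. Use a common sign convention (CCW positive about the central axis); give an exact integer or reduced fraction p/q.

Stage 1: N_ring = 13 + 2·18 = 49
Stage 1: 13(ω_s−ω_c) = −49(ω_r−ω_c),  ω_r=0, ω_c=1
Stage 1: ω_s = 1 − (49/13)(0−1) = 62/13
  ⇒ ω_s¹/ω_c¹ = 62/13
Stage 2: N_ring = 30 + 2·21 = 72
Stage 2: 30(ω_s−ω_c) = −72(ω_r−ω_c),  ω_s=0, ω_c=1
Stage 2: ω_r = 1 − (30/72)(0−1) = 17/12
  ⇒ ω_r²/ω_c² = 17/12
Coupling ω_c² = ω_s¹ ⇒ overall = 62/13 × 17/12 = 527/78

527/78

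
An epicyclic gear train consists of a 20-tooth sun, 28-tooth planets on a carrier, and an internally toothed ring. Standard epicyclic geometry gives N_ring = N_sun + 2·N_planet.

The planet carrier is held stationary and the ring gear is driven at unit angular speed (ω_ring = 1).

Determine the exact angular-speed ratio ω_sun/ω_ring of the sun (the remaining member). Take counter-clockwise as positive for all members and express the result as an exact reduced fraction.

-19/5

N_ring = 20 + 2·28 = 76
20(ω_s−ω_c) = −76(ω_r−ω_c),  ω_c=0, ω_r=1
ω_s = 0 − (76/20)(1−0) = -19/5
ω_s/ω_r = -19/5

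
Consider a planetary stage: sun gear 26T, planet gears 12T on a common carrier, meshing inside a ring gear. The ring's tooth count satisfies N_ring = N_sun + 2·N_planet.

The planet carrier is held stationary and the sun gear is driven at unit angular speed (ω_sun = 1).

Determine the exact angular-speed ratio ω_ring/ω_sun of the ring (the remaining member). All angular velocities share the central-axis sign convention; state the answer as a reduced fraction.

N_ring = 26 + 2·12 = 50
26(ω_s−ω_c) = −50(ω_r−ω_c),  ω_c=0, ω_s=1
ω_r = 0 − (26/50)(1−0) = -13/25
ω_r/ω_s = -13/25

-13/25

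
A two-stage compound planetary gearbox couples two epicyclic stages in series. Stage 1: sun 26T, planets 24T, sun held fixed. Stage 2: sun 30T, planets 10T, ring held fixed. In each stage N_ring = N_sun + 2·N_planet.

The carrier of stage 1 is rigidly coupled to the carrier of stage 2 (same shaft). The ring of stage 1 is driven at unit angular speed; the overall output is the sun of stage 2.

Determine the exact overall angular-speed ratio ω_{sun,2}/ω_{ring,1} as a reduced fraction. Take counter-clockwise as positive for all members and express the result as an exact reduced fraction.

Stage 1: N_ring = 26 + 2·24 = 74
Stage 1: 26(ω_s−ω_c) = −74(ω_r−ω_c),  ω_s=0, ω_r=1
Stage 1: 26(0−ω_c) = −74(1−ω_c)  ⇒  100ω_c = 74  ⇒  ω_c = 37/50
  ⇒ ω_c¹/ω_r¹ = 37/50
Stage 2: N_ring = 30 + 2·10 = 50
Stage 2: 30(ω_s−ω_c) = −50(ω_r−ω_c),  ω_r=0, ω_c=1
Stage 2: ω_s = 1 − (50/30)(0−1) = 8/3
  ⇒ ω_s²/ω_c² = 8/3
Coupling ω_c² = ω_c¹ ⇒ overall = 37/50 × 8/3 = 148/75

148/75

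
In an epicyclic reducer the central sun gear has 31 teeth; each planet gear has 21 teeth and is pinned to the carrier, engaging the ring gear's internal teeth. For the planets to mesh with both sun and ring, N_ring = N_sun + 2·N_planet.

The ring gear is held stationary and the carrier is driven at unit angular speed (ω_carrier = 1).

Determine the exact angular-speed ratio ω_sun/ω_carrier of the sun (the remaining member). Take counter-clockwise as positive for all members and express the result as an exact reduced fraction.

N_ring = 31 + 2·21 = 73
31(ω_s−ω_c) = −73(ω_r−ω_c),  ω_r=0, ω_c=1
ω_s = 1 − (73/31)(0−1) = 104/31
ω_s/ω_c = 104/31

104/31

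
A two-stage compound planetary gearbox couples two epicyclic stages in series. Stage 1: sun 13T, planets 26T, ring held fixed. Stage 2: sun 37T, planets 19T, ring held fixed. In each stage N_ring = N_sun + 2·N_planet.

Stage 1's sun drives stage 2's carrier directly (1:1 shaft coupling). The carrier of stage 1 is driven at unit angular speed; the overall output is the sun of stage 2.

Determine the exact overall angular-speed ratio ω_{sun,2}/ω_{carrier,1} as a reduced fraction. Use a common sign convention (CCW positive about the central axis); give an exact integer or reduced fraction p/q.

Stage 1: N_ring = 13 + 2·26 = 65
Stage 1: 13(ω_s−ω_c) = −65(ω_r−ω_c),  ω_r=0, ω_c=1
Stage 1: ω_s = 1 − (65/13)(0−1) = 6
  ⇒ ω_s¹/ω_c¹ = 6
Stage 2: N_ring = 37 + 2·19 = 75
Stage 2: 37(ω_s−ω_c) = −75(ω_r−ω_c),  ω_r=0, ω_c=1
Stage 2: ω_s = 1 − (75/37)(0−1) = 112/37
  ⇒ ω_s²/ω_c² = 112/37
Coupling ω_c² = ω_s¹ ⇒ overall = 6 × 112/37 = 672/37

672/37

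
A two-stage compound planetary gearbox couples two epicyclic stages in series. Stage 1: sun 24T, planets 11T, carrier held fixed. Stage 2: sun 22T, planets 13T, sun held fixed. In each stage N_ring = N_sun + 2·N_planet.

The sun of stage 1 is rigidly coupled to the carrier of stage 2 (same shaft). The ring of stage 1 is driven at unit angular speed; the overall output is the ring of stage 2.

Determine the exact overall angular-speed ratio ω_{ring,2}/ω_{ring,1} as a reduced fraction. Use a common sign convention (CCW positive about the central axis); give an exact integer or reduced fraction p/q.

-805/288

Stage 1: N_ring = 24 + 2·11 = 46
Stage 1: 24(ω_s−ω_c) = −46(ω_r−ω_c),  ω_c=0, ω_r=1
Stage 1: ω_s = 0 − (46/24)(1−0) = -23/12
  ⇒ ω_s¹/ω_r¹ = -23/12
Stage 2: N_ring = 22 + 2·13 = 48
Stage 2: 22(ω_s−ω_c) = −48(ω_r−ω_c),  ω_s=0, ω_c=1
Stage 2: ω_r = 1 − (22/48)(0−1) = 35/24
  ⇒ ω_r²/ω_c² = 35/24
Coupling ω_c² = ω_s¹ ⇒ overall = -23/12 × 35/24 = -805/288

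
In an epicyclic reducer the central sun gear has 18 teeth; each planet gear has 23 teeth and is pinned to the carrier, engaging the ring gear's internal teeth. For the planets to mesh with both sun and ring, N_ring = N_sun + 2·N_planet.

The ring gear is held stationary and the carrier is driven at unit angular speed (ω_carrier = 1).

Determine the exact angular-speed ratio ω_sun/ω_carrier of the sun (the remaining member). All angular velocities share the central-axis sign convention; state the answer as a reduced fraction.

N_ring = 18 + 2·23 = 64
18(ω_s−ω_c) = −64(ω_r−ω_c),  ω_r=0, ω_c=1
ω_s = 1 − (64/18)(0−1) = 41/9
ω_s/ω_c = 41/9

41/9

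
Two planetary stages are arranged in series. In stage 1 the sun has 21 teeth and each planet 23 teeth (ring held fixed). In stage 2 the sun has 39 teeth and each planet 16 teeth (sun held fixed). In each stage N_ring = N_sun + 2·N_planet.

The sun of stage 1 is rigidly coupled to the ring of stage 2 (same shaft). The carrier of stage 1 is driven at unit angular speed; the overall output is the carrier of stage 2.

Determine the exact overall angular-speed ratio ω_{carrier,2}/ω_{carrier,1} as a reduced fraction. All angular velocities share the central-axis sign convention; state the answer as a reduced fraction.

Stage 1: N_ring = 21 + 2·23 = 67
Stage 1: 21(ω_s−ω_c) = −67(ω_r−ω_c),  ω_r=0, ω_c=1
Stage 1: ω_s = 1 − (67/21)(0−1) = 88/21
  ⇒ ω_s¹/ω_c¹ = 88/21
Stage 2: N_ring = 39 + 2·16 = 71
Stage 2: 39(ω_s−ω_c) = −71(ω_r−ω_c),  ω_s=0, ω_r=1
Stage 2: 39(0−ω_c) = −71(1−ω_c)  ⇒  110ω_c = 71  ⇒  ω_c = 71/110
  ⇒ ω_c²/ω_r² = 71/110
Coupling ω_r² = ω_s¹ ⇒ overall = 88/21 × 71/110 = 284/105

284/105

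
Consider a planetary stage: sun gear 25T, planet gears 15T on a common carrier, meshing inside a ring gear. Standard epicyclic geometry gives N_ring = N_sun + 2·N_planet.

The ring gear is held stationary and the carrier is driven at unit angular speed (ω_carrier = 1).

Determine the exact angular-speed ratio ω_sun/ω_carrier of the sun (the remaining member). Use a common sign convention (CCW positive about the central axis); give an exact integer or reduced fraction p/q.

N_ring = 25 + 2·15 = 55
25(ω_s−ω_c) = −55(ω_r−ω_c),  ω_r=0, ω_c=1
ω_s = 1 − (55/25)(0−1) = 16/5
ω_s/ω_c = 16/5

16/5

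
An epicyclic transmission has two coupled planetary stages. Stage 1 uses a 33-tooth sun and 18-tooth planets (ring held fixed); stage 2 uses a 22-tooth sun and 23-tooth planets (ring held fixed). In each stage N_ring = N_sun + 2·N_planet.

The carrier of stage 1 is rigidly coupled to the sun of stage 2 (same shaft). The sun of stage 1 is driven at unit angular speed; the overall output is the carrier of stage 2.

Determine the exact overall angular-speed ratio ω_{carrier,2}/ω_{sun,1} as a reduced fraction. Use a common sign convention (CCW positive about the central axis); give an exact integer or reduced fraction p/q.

Stage 1: N_ring = 33 + 2·18 = 69
Stage 1: 33(ω_s−ω_c) = −69(ω_r−ω_c),  ω_r=0, ω_s=1
Stage 1: 33(1−ω_c) = −69(0−ω_c)  ⇒  102ω_c = 33  ⇒  ω_c = 11/34
  ⇒ ω_c¹/ω_s¹ = 11/34
Stage 2: N_ring = 22 + 2·23 = 68
Stage 2: 22(ω_s−ω_c) = −68(ω_r−ω_c),  ω_r=0, ω_s=1
Stage 2: 22(1−ω_c) = −68(0−ω_c)  ⇒  90ω_c = 22  ⇒  ω_c = 11/45
  ⇒ ω_c²/ω_s² = 11/45
Coupling ω_s² = ω_c¹ ⇒ overall = 11/34 × 11/45 = 121/1530

121/1530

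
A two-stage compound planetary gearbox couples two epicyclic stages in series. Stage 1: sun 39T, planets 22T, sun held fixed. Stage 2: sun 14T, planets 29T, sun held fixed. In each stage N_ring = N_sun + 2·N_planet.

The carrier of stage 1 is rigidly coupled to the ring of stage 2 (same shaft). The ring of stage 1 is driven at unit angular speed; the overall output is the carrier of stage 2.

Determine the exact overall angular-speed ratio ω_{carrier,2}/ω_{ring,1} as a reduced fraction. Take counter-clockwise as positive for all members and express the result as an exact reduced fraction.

1494/2623

Stage 1: N_ring = 39 + 2·22 = 83
Stage 1: 39(ω_s−ω_c) = −83(ω_r−ω_c),  ω_s=0, ω_r=1
Stage 1: 39(0−ω_c) = −83(1−ω_c)  ⇒  122ω_c = 83  ⇒  ω_c = 83/122
  ⇒ ω_c¹/ω_r¹ = 83/122
Stage 2: N_ring = 14 + 2·29 = 72
Stage 2: 14(ω_s−ω_c) = −72(ω_r−ω_c),  ω_s=0, ω_r=1
Stage 2: 14(0−ω_c) = −72(1−ω_c)  ⇒  86ω_c = 72  ⇒  ω_c = 36/43
  ⇒ ω_c²/ω_r² = 36/43
Coupling ω_r² = ω_c¹ ⇒ overall = 83/122 × 36/43 = 1494/2623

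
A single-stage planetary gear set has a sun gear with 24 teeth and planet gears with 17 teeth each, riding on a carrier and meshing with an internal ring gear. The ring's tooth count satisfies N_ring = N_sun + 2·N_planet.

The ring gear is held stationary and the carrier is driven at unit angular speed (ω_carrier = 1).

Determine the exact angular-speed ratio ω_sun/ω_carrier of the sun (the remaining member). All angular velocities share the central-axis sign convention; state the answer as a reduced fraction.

N_ring = 24 + 2·17 = 58
24(ω_s−ω_c) = −58(ω_r−ω_c),  ω_r=0, ω_c=1
ω_s = 1 − (58/24)(0−1) = 41/12
ω_s/ω_c = 41/12

41/12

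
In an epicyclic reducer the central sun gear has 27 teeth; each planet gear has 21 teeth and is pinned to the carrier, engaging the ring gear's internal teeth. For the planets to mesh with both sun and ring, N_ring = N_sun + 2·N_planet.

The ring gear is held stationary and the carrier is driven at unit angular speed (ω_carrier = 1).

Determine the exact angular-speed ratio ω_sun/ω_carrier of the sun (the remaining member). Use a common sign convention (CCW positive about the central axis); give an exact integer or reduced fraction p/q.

N_ring = 27 + 2·21 = 69
27(ω_s−ω_c) = −69(ω_r−ω_c),  ω_r=0, ω_c=1
ω_s = 1 − (69/27)(0−1) = 32/9
ω_s/ω_c = 32/9

32/9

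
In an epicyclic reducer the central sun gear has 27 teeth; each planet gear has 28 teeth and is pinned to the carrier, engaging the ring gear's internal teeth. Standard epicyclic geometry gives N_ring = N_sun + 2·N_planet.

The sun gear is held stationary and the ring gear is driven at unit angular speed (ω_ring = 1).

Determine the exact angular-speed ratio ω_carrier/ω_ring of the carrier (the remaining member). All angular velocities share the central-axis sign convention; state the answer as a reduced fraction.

N_ring = 27 + 2·28 = 83
27(ω_s−ω_c) = −83(ω_r−ω_c),  ω_s=0, ω_r=1
27(0−ω_c) = −83(1−ω_c)  ⇒  110ω_c = 83  ⇒  ω_c = 83/110
ω_c/ω_r = 83/110

83/110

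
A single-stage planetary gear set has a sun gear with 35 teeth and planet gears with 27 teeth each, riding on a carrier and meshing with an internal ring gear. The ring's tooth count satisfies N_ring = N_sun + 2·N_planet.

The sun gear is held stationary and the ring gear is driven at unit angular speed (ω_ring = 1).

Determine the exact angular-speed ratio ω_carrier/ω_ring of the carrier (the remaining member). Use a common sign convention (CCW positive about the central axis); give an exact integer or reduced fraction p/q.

89/124

N_ring = 35 + 2·27 = 89
35(ω_s−ω_c) = −89(ω_r−ω_c),  ω_s=0, ω_r=1
35(0−ω_c) = −89(1−ω_c)  ⇒  124ω_c = 89  ⇒  ω_c = 89/124
ω_c/ω_r = 89/124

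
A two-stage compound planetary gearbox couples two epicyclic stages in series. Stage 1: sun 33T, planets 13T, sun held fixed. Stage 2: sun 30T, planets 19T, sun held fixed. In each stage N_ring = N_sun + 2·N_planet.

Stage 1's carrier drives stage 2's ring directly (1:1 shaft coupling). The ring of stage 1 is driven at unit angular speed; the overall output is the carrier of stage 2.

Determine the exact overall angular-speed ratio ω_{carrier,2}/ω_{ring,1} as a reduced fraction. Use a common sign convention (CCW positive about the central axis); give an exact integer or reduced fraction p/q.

1003/2254

Stage 1: N_ring = 33 + 2·13 = 59
Stage 1: 33(ω_s−ω_c) = −59(ω_r−ω_c),  ω_s=0, ω_r=1
Stage 1: 33(0−ω_c) = −59(1−ω_c)  ⇒  92ω_c = 59  ⇒  ω_c = 59/92
  ⇒ ω_c¹/ω_r¹ = 59/92
Stage 2: N_ring = 30 + 2·19 = 68
Stage 2: 30(ω_s−ω_c) = −68(ω_r−ω_c),  ω_s=0, ω_r=1
Stage 2: 30(0−ω_c) = −68(1−ω_c)  ⇒  98ω_c = 68  ⇒  ω_c = 34/49
  ⇒ ω_c²/ω_r² = 34/49
Coupling ω_r² = ω_c¹ ⇒ overall = 59/92 × 34/49 = 1003/2254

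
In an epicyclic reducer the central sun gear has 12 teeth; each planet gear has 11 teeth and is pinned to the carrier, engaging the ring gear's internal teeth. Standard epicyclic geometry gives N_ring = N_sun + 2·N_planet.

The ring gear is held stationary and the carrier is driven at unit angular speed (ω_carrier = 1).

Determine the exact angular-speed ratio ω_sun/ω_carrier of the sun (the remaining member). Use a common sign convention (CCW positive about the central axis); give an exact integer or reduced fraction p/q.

23/6

N_ring = 12 + 2·11 = 34
12(ω_s−ω_c) = −34(ω_r−ω_c),  ω_r=0, ω_c=1
ω_s = 1 − (34/12)(0−1) = 23/6
ω_s/ω_c = 23/6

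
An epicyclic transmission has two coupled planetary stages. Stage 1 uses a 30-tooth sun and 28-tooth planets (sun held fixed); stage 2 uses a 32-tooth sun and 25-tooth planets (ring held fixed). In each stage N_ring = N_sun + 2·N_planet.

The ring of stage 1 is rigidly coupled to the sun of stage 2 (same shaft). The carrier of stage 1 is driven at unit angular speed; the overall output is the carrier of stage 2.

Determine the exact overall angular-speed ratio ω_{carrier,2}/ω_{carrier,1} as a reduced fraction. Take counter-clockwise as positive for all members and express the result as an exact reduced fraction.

Stage 1: N_ring = 30 + 2·28 = 86
Stage 1: 30(ω_s−ω_c) = −86(ω_r−ω_c),  ω_s=0, ω_c=1
Stage 1: ω_r = 1 − (30/86)(0−1) = 58/43
  ⇒ ω_r¹/ω_c¹ = 58/43
Stage 2: N_ring = 32 + 2·25 = 82
Stage 2: 32(ω_s−ω_c) = −82(ω_r−ω_c),  ω_r=0, ω_s=1
Stage 2: 32(1−ω_c) = −82(0−ω_c)  ⇒  114ω_c = 32  ⇒  ω_c = 16/57
  ⇒ ω_c²/ω_s² = 16/57
Coupling ω_s² = ω_r¹ ⇒ overall = 58/43 × 16/57 = 928/2451

928/2451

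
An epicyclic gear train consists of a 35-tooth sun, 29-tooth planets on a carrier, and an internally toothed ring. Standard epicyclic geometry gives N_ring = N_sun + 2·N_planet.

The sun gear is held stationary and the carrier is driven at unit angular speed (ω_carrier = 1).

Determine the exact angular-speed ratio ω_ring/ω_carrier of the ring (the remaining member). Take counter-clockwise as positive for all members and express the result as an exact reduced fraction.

128/93

N_ring = 35 + 2·29 = 93
35(ω_s−ω_c) = −93(ω_r−ω_c),  ω_s=0, ω_c=1
ω_r = 1 − (35/93)(0−1) = 128/93
ω_r/ω_c = 128/93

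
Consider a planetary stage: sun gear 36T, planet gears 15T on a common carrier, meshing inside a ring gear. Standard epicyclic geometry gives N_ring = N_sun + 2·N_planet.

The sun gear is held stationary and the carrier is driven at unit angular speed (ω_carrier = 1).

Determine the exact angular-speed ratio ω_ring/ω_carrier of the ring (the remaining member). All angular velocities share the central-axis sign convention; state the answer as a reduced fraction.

17/11

N_ring = 36 + 2·15 = 66
36(ω_s−ω_c) = −66(ω_r−ω_c),  ω_s=0, ω_c=1
ω_r = 1 − (36/66)(0−1) = 17/11
ω_r/ω_c = 17/11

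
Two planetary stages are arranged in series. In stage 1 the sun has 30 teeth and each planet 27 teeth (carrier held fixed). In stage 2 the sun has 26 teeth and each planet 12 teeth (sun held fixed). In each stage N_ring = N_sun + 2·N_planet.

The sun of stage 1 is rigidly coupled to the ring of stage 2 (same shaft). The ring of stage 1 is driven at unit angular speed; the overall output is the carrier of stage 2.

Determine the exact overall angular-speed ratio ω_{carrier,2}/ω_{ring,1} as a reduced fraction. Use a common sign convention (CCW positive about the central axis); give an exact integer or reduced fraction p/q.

Stage 1: N_ring = 30 + 2·27 = 84
Stage 1: 30(ω_s−ω_c) = −84(ω_r−ω_c),  ω_c=0, ω_r=1
Stage 1: ω_s = 0 − (84/30)(1−0) = -14/5
  ⇒ ω_s¹/ω_r¹ = -14/5
Stage 2: N_ring = 26 + 2·12 = 50
Stage 2: 26(ω_s−ω_c) = −50(ω_r−ω_c),  ω_s=0, ω_r=1
Stage 2: 26(0−ω_c) = −50(1−ω_c)  ⇒  76ω_c = 50  ⇒  ω_c = 25/38
  ⇒ ω_c²/ω_r² = 25/38
Coupling ω_r² = ω_s¹ ⇒ overall = -14/5 × 25/38 = -35/19

-35/19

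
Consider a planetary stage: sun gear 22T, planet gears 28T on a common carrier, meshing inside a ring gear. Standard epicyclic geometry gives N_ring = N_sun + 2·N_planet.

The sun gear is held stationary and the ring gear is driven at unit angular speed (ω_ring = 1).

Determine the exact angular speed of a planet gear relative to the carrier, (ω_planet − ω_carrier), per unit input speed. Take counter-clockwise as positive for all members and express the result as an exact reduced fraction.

N_ring = 22 + 2·28 = 78
22(ω_s−ω_c) = −78(ω_r−ω_c),  ω_s=0, ω_r=1
22(0−ω_c) = −78(1−ω_c)  ⇒  100ω_c = 78  ⇒  ω_c = 39/50
sun–planet: 22·(0−39/50) = −28·(ω_p−ω_c)  ⇒  ω_p−ω_c = −(22/28)·(-39/50) = 429/700

429/700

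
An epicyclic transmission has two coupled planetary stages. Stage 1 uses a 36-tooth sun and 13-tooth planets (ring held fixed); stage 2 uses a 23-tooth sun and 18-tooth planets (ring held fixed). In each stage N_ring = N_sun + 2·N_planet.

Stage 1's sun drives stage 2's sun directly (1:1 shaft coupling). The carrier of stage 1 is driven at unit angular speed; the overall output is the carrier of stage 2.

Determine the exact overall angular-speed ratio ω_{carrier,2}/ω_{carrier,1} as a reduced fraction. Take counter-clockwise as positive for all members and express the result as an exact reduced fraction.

Stage 1: N_ring = 36 + 2·13 = 62
Stage 1: 36(ω_s−ω_c) = −62(ω_r−ω_c),  ω_r=0, ω_c=1
Stage 1: ω_s = 1 − (62/36)(0−1) = 49/18
  ⇒ ω_s¹/ω_c¹ = 49/18
Stage 2: N_ring = 23 + 2·18 = 59
Stage 2: 23(ω_s−ω_c) = −59(ω_r−ω_c),  ω_r=0, ω_s=1
Stage 2: 23(1−ω_c) = −59(0−ω_c)  ⇒  82ω_c = 23  ⇒  ω_c = 23/82
  ⇒ ω_c²/ω_s² = 23/82
Coupling ω_s² = ω_s¹ ⇒ overall = 49/18 × 23/82 = 1127/1476

1127/1476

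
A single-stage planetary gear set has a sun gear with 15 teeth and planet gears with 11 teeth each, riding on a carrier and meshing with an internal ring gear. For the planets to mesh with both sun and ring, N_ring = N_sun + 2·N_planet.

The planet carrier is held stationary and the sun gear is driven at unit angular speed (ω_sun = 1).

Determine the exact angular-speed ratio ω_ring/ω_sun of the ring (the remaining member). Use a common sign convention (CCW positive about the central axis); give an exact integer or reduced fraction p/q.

N_ring = 15 + 2·11 = 37
15(ω_s−ω_c) = −37(ω_r−ω_c),  ω_c=0, ω_s=1
ω_r = 0 − (15/37)(1−0) = -15/37
ω_r/ω_s = -15/37

-15/37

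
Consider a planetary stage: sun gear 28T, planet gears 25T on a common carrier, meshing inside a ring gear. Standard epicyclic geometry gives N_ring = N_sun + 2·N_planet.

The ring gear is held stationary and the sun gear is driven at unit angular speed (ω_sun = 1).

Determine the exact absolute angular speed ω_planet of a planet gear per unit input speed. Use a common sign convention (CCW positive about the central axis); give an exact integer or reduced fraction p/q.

-14/25

N_ring = 28 + 2·25 = 78
28(ω_s−ω_c) = −78(ω_r−ω_c),  ω_r=0, ω_s=1
28(1−ω_c) = −78(0−ω_c)  ⇒  106ω_c = 28  ⇒  ω_c = 14/53
sun–planet: 28·(1−14/53) = −25·(ω_p−ω_c)  ⇒  ω_p−ω_c = −(28/25)·(39/53) = -1092/1325
ω_p = 14/53 − 1092/1325 = -14/25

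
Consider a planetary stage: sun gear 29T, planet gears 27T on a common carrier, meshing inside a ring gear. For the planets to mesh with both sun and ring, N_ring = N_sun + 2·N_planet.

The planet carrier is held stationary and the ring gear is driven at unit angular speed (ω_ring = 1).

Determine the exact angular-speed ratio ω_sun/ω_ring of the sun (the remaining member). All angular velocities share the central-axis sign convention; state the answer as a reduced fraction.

N_ring = 29 + 2·27 = 83
29(ω_s−ω_c) = −83(ω_r−ω_c),  ω_c=0, ω_r=1
ω_s = 0 − (83/29)(1−0) = -83/29
ω_s/ω_r = -83/29

-83/29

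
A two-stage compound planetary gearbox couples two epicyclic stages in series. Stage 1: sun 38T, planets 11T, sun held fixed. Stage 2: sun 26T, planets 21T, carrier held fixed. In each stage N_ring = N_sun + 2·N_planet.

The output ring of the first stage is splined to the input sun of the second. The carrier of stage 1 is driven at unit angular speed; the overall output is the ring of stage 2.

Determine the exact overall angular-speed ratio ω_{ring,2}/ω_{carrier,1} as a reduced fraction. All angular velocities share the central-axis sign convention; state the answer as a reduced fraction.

Stage 1: N_ring = 38 + 2·11 = 60
Stage 1: 38(ω_s−ω_c) = −60(ω_r−ω_c),  ω_s=0, ω_c=1
Stage 1: ω_r = 1 − (38/60)(0−1) = 49/30
  ⇒ ω_r¹/ω_c¹ = 49/30
Stage 2: N_ring = 26 + 2·21 = 68
Stage 2: 26(ω_s−ω_c) = −68(ω_r−ω_c),  ω_c=0, ω_s=1
Stage 2: ω_r = 0 − (26/68)(1−0) = -13/34
  ⇒ ω_r²/ω_s² = -13/34
Coupling ω_s² = ω_r¹ ⇒ overall = 49/30 × -13/34 = -637/1020

-637/1020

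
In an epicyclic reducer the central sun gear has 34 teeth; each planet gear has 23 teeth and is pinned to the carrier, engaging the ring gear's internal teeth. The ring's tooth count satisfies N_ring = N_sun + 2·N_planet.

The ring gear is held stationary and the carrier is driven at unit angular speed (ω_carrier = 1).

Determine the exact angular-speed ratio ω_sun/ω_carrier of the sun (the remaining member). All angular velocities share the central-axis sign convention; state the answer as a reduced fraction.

N_ring = 34 + 2·23 = 80
34(ω_s−ω_c) = −80(ω_r−ω_c),  ω_r=0, ω_c=1
ω_s = 1 − (80/34)(0−1) = 57/17
ω_s/ω_c = 57/17

57/17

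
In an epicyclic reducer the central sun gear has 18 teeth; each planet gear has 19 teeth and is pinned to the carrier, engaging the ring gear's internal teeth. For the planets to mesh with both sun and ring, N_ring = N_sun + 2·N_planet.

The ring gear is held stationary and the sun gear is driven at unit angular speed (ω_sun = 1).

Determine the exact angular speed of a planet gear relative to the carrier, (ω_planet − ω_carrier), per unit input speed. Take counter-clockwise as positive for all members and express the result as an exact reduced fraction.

-504/703

N_ring = 18 + 2·19 = 56
18(ω_s−ω_c) = −56(ω_r−ω_c),  ω_r=0, ω_s=1
18(1−ω_c) = −56(0−ω_c)  ⇒  74ω_c = 18  ⇒  ω_c = 9/37
sun–planet: 18·(1−9/37) = −19·(ω_p−ω_c)  ⇒  ω_p−ω_c = −(18/19)·(28/37) = -504/703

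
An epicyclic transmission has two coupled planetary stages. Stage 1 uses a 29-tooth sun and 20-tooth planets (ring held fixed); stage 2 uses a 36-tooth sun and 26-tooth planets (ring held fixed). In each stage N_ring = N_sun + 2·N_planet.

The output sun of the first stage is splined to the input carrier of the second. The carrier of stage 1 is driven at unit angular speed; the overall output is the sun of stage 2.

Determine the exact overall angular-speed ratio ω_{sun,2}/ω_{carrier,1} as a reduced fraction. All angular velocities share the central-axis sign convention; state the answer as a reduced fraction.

3038/261

Stage 1: N_ring = 29 + 2·20 = 69
Stage 1: 29(ω_s−ω_c) = −69(ω_r−ω_c),  ω_r=0, ω_c=1
Stage 1: ω_s = 1 − (69/29)(0−1) = 98/29
  ⇒ ω_s¹/ω_c¹ = 98/29
Stage 2: N_ring = 36 + 2·26 = 88
Stage 2: 36(ω_s−ω_c) = −88(ω_r−ω_c),  ω_r=0, ω_c=1
Stage 2: ω_s = 1 − (88/36)(0−1) = 31/9
  ⇒ ω_s²/ω_c² = 31/9
Coupling ω_c² = ω_s¹ ⇒ overall = 98/29 × 31/9 = 3038/261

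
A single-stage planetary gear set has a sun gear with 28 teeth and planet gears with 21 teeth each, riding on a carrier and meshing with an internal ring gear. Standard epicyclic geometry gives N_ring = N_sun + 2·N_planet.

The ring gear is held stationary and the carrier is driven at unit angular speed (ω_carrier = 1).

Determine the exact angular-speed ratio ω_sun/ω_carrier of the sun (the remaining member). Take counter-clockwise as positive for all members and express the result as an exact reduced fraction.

N_ring = 28 + 2·21 = 70
28(ω_s−ω_c) = −70(ω_r−ω_c),  ω_r=0, ω_c=1
ω_s = 1 − (70/28)(0−1) = 7/2
ω_s/ω_c = 7/2

7/2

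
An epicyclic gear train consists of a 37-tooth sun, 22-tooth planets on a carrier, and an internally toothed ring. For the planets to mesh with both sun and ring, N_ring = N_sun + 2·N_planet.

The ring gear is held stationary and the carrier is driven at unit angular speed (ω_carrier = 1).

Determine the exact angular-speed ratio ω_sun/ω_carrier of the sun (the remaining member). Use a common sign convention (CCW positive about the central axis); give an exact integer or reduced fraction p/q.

118/37

N_ring = 37 + 2·22 = 81
37(ω_s−ω_c) = −81(ω_r−ω_c),  ω_r=0, ω_c=1
ω_s = 1 − (81/37)(0−1) = 118/37
ω_s/ω_c = 118/37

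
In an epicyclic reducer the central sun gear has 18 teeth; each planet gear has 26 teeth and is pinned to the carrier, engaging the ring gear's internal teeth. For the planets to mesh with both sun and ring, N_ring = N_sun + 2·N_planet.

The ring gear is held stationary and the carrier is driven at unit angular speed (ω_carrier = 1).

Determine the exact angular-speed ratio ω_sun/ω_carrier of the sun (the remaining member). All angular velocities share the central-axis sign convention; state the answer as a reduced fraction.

N_ring = 18 + 2·26 = 70
18(ω_s−ω_c) = −70(ω_r−ω_c),  ω_r=0, ω_c=1
ω_s = 1 − (70/18)(0−1) = 44/9
ω_s/ω_c = 44/9

44/9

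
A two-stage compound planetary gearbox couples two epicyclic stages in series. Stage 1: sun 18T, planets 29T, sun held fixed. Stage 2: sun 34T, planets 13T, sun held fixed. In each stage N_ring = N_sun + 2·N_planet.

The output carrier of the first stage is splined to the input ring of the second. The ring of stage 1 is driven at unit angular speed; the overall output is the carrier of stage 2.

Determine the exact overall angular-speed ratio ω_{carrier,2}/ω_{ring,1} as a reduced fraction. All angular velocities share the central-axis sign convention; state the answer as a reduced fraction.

1140/2209

Stage 1: N_ring = 18 + 2·29 = 76
Stage 1: 18(ω_s−ω_c) = −76(ω_r−ω_c),  ω_s=0, ω_r=1
Stage 1: 18(0−ω_c) = −76(1−ω_c)  ⇒  94ω_c = 76  ⇒  ω_c = 38/47
  ⇒ ω_c¹/ω_r¹ = 38/47
Stage 2: N_ring = 34 + 2·13 = 60
Stage 2: 34(ω_s−ω_c) = −60(ω_r−ω_c),  ω_s=0, ω_r=1
Stage 2: 34(0−ω_c) = −60(1−ω_c)  ⇒  94ω_c = 60  ⇒  ω_c = 30/47
  ⇒ ω_c²/ω_r² = 30/47
Coupling ω_r² = ω_c¹ ⇒ overall = 38/47 × 30/47 = 1140/2209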